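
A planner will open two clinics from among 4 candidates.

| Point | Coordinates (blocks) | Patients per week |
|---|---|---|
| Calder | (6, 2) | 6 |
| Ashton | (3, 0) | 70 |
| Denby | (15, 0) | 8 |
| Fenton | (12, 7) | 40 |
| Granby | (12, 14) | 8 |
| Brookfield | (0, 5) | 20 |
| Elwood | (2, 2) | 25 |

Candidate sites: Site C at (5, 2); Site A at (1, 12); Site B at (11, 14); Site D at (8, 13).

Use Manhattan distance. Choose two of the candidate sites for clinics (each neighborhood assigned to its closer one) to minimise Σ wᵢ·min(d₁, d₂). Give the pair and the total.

{Site C, Site B}, total 945

Evaluate every pair (each demand assigned to the nearer of the two):
  {Site C, Site B}: total = 945
  {Site C, Site D}: total = 1057
  {Site C, Site A}: total = 1201
  {Site A, Site B}: total = 1977
  {Site A, Site D}: total = 2093
  {Site B, Site D}: total = 2555
Best pair: {Site C, Site B} with total 945.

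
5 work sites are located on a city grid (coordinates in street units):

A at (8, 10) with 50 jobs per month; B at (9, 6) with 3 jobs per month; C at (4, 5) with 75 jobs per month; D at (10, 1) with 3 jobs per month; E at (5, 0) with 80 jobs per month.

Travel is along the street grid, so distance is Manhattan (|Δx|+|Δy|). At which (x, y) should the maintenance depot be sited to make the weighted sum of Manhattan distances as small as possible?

(5, 5)

Manhattan distance separates: Σwᵢ(|x−xᵢ|+|y−yᵢ|) = Σwᵢ|x−xᵢ| + Σwᵢ|y−yᵢ|, so x and y are optimised independently as 1-D weighted medians.
Total weight W = 211; half = 105.5.
x-coordinate, sorted with cumulative weight:
  x=4 (C, w=75) cum 75
  x=5 (E, w=80) cum 155  ← median
  x=8 (A, w=50) cum 205
  x=9 (B, w=3) cum 208
  x=10 (D, w=3) cum 211
⇒ x* = 5
y-coordinate, sorted with cumulative weight:
  y=0 (E, w=80) cum 80
  y=1 (D, w=3) cum 83
  y=5 (C, w=75) cum 158  ← median
  y=6 (B, w=3) cum 161
  y=10 (A, w=50) cum 211
⇒ y* = 5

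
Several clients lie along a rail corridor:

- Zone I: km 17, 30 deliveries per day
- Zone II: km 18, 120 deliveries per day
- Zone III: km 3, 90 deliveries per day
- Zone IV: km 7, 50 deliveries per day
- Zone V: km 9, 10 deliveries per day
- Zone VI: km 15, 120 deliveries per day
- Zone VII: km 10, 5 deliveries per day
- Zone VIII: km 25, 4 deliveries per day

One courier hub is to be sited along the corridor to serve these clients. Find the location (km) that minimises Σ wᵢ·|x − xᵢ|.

For a sum of weighted absolute distances on a line, the optimum is the weighted median (not the mean). Total weight W = 429; half-weight = 214.5.
Sort by position and accumulate weight:
  km 3 (Zone III, w=90) → cum 90
  km 7 (Zone IV, w=50) → cum 140
  km 9 (Zone V, w=10) → cum 150
  km 10 (Zone VII, w=5) → cum 155
  km 15 (Zone VI, w=120) → cum 275  ≥ 214.5 → median here
  km 17 (Zone I, w=30) → cum 305
  km 18 (Zone II, w=120) → cum 425
  km 25 (Zone VIII, w=4) → cum 429
Optimal location: km 15.

x = 15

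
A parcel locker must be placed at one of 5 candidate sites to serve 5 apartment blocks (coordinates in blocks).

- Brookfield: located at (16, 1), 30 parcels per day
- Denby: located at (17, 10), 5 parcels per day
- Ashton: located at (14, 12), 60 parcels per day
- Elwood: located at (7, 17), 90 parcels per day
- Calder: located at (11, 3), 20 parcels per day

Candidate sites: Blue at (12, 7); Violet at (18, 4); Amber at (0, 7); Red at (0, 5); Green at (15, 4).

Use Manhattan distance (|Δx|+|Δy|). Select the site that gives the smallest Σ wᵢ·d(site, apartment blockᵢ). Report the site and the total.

Blue, total 2210 blocks

Total weighted distance at each candidate:
  Blue (12, 7): total = 2210
  Violet (18, 4): total = 3225
  Amber (0, 7): total = 3730
  Red (0, 5): total = 3940
  Green (15, 4): total = 2690
Minimum is at Blue with total 2210 blocks.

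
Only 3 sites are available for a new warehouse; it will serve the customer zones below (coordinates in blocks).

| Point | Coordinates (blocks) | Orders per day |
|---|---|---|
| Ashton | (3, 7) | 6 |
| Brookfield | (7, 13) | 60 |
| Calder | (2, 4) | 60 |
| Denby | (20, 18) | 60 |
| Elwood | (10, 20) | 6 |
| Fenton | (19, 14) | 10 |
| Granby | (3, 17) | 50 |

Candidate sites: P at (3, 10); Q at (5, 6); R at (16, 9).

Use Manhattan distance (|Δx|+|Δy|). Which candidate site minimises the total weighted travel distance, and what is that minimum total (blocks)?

P, total 3010 blocks

Total weighted distance at each candidate:
  P (3, 10): total = 3010
  Q (5, 6): total = 3462
  R (16, 9): total = 4022
Minimum is at P with total 3010 blocks.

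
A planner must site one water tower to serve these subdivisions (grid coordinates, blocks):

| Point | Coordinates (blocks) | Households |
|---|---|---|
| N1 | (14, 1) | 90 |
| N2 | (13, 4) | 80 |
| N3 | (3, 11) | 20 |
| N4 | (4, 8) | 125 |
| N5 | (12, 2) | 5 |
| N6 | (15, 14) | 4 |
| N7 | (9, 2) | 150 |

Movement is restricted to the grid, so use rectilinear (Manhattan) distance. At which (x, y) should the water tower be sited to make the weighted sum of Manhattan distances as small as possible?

(9, 2)

Manhattan distance separates: Σwᵢ(|x−xᵢ|+|y−yᵢ|) = Σwᵢ|x−xᵢ| + Σwᵢ|y−yᵢ|, so x and y are optimised independently as 1-D weighted medians.
Total weight W = 474; half = 237.
x-coordinate, sorted with cumulative weight:
  x=3 (N3, w=20) cum 20
  x=4 (N4, w=125) cum 145
  x=9 (N7, w=150) cum 295  ← median
  x=12 (N5, w=5) cum 300
  x=13 (N2, w=80) cum 380
  x=14 (N1, w=90) cum 470
  x=15 (N6, w=4) cum 474
⇒ x* = 9
y-coordinate, sorted with cumulative weight:
  y=1 (N1, w=90) cum 90
  y=2 (N5, w=5) cum 95
  y=2 (N7, w=150) cum 245  ← median
  y=4 (N2, w=80) cum 325
  y=8 (N4, w=125) cum 450
  y=11 (N3, w=20) cum 470
  y=14 (N6, w=4) cum 474
⇒ y* = 2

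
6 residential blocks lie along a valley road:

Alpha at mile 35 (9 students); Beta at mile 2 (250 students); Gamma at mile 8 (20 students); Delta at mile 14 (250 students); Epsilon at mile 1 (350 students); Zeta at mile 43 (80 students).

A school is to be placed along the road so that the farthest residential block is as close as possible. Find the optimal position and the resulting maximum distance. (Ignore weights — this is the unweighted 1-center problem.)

The 1-center on a line is the midpoint of the two extreme points: leftmost at 1, rightmost at 43.
Optimal location = (1 + 43)/2 = 22; maximum distance = (43 − 1)/2 = 21.

location 22, max distance 21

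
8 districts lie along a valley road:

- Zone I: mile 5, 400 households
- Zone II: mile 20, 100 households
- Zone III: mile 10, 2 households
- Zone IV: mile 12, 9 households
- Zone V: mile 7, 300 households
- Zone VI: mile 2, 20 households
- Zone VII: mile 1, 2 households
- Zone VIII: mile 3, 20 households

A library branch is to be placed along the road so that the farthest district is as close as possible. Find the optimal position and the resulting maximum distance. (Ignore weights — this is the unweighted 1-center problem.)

location 10.5, max distance 9.5

The 1-center on a line is the midpoint of the two extreme points: leftmost at 1, rightmost at 20.
Optimal location = (1 + 20)/2 = 10.5; maximum distance = (20 − 1)/2 = 9.5.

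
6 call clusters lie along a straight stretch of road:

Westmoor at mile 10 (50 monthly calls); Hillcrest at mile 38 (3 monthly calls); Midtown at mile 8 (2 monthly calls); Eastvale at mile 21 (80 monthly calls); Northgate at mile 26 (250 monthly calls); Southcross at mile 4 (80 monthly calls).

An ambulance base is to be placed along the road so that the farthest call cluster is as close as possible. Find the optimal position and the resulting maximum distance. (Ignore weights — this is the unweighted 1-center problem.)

location 21, max distance 17

The 1-center on a line is the midpoint of the two extreme points: leftmost at 4, rightmost at 38.
Optimal location = (4 + 38)/2 = 21; maximum distance = (38 − 4)/2 = 17.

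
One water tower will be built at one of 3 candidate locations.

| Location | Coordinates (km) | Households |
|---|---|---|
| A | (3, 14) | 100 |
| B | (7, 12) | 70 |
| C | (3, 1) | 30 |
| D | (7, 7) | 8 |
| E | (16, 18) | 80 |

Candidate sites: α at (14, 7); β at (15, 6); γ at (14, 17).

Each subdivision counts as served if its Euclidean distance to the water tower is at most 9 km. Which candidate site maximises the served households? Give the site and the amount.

γ, covering 150

Coverage radius r = 9 km; a point is covered iff (Δx)²+(Δy)² ≤ 9² = 81.
  α (14, 7): covers {B, D} → 78
  β (15, 6): covers {D} → 8
  γ (14, 17): covers {B, E} → 150
Maximum coverage at γ: 150 households.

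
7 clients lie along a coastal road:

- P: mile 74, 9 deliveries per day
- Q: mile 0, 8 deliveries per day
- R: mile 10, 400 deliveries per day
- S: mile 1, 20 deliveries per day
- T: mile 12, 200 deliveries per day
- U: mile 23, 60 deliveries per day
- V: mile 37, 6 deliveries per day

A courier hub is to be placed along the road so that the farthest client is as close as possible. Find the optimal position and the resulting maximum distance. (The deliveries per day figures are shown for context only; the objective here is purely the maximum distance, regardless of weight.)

The 1-center on a line is the midpoint of the two extreme points: leftmost at 0, rightmost at 74.
Optimal location = (0 + 74)/2 = 37; maximum distance = (74 − 0)/2 = 37.

location 37, max distance 37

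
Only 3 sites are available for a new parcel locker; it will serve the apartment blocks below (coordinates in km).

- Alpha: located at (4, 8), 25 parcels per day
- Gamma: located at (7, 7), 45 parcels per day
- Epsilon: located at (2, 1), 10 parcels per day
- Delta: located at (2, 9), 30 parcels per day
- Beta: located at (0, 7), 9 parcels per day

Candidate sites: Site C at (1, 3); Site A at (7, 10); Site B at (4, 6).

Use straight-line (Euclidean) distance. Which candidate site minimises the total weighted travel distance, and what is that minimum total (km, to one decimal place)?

Site B, total 391.4 km

Total weighted distance at each candidate:
  Site C (1, 3): total = 712.2
  Site A (7, 10): total = 549.6
  Site B (4, 6): total = 391.4
Minimum is at Site B with total 391.4 km.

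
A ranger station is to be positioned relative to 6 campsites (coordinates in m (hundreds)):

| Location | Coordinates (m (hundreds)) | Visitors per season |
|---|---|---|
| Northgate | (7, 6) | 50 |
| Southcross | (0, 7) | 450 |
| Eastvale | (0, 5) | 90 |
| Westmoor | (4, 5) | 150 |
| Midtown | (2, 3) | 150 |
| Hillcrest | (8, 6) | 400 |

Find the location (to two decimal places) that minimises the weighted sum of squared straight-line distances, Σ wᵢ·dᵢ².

(3.45, 5.81)

The minimiser of Σwᵢ‖p−pᵢ‖² is the weighted centroid p* = (Σwᵢpᵢ)/(Σwᵢ).
Σwᵢ = 1290.
Σwᵢxᵢ = 50·7 + 450·0 + 90·0 + 150·4 + 150·2 + 400·8 = 4450.
Σwᵢyᵢ = 50·6 + 450·7 + 90·5 + 150·5 + 150·3 + 400·6 = 7500.
x* = 4450/1290 = 3.45, y* = 7500/1290 = 5.81.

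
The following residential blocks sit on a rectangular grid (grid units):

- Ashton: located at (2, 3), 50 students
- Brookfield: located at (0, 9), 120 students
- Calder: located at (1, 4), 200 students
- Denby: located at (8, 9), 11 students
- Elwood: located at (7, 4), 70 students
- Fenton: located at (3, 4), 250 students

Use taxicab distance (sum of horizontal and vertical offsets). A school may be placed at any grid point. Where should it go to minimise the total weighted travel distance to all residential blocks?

Manhattan distance separates: Σwᵢ(|x−xᵢ|+|y−yᵢ|) = Σwᵢ|x−xᵢ| + Σwᵢ|y−yᵢ|, so x and y are optimised independently as 1-D weighted medians.
Total weight W = 701; half = 350.5.
x-coordinate, sorted with cumulative weight:
  x=0 (Brookfield, w=120) cum 120
  x=1 (Calder, w=200) cum 320
  x=2 (Ashton, w=50) cum 370  ← median
  x=3 (Fenton, w=250) cum 620
  x=7 (Elwood, w=70) cum 690
  x=8 (Denby, w=11) cum 701
⇒ x* = 2
y-coordinate, sorted with cumulative weight:
  y=3 (Ashton, w=50) cum 50
  y=4 (Calder, w=200) cum 250
  y=4 (Elwood, w=70) cum 320
  y=4 (Fenton, w=250) cum 570  ← median
  y=9 (Brookfield, w=120) cum 690
  y=9 (Denby, w=11) cum 701
⇒ y* = 4

(2, 4)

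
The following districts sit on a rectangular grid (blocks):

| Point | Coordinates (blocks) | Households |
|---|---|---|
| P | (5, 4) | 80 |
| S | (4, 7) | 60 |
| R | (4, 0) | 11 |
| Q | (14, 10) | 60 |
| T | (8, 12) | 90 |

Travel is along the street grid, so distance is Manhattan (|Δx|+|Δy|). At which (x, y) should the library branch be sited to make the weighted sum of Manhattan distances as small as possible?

(5, 7)

Manhattan distance separates: Σwᵢ(|x−xᵢ|+|y−yᵢ|) = Σwᵢ|x−xᵢ| + Σwᵢ|y−yᵢ|, so x and y are optimised independently as 1-D weighted medians.
Total weight W = 301; half = 150.5.
x-coordinate, sorted with cumulative weight:
  x=4 (S, w=60) cum 60
  x=4 (R, w=11) cum 71
  x=5 (P, w=80) cum 151  ← median
  x=8 (T, w=90) cum 241
  x=14 (Q, w=60) cum 301
⇒ x* = 5
y-coordinate, sorted with cumulative weight:
  y=0 (R, w=11) cum 11
  y=4 (P, w=80) cum 91
  y=7 (S, w=60) cum 151  ← median
  y=10 (Q, w=60) cum 211
  y=12 (T, w=90) cum 301
⇒ y* = 7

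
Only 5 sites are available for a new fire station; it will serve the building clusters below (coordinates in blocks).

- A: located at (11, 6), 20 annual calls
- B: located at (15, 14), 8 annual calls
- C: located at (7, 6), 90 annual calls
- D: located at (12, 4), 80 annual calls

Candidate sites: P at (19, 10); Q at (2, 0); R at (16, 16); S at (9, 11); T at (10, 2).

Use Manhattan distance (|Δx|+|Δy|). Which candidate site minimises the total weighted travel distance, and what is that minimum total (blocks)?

Total weighted distance at each candidate:
  P (19, 10): total = 2784
  Q (2, 0): total = 2626
  R (16, 16): total = 3314
  S (9, 11): total = 1642
  T (10, 2): total = 1186
Minimum is at T with total 1186 blocks.

T, total 1186 blocks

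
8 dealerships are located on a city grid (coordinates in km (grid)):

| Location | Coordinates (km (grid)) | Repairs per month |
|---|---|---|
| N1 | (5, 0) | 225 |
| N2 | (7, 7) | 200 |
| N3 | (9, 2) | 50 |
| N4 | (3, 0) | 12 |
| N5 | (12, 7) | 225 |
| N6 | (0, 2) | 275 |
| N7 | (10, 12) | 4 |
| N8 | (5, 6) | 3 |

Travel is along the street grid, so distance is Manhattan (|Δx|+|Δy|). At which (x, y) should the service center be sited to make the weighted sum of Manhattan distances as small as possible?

Manhattan distance separates: Σwᵢ(|x−xᵢ|+|y−yᵢ|) = Σwᵢ|x−xᵢ| + Σwᵢ|y−yᵢ|, so x and y are optimised independently as 1-D weighted medians.
Total weight W = 994; half = 497.
x-coordinate, sorted with cumulative weight:
  x=0 (N6, w=275) cum 275
  x=3 (N4, w=12) cum 287
  x=5 (N1, w=225) cum 512  ← median
  x=5 (N8, w=3) cum 515
  x=7 (N2, w=200) cum 715
  x=9 (N3, w=50) cum 765
  x=10 (N7, w=4) cum 769
  x=12 (N5, w=225) cum 994
⇒ x* = 5
y-coordinate, sorted with cumulative weight:
  y=0 (N1, w=225) cum 225
  y=0 (N4, w=12) cum 237
  y=2 (N3, w=50) cum 287
  y=2 (N6, w=275) cum 562  ← median
  y=6 (N8, w=3) cum 565
  y=7 (N2, w=200) cum 765
  y=7 (N5, w=225) cum 990
  y=12 (N7, w=4) cum 994
⇒ y* = 2

(5, 2)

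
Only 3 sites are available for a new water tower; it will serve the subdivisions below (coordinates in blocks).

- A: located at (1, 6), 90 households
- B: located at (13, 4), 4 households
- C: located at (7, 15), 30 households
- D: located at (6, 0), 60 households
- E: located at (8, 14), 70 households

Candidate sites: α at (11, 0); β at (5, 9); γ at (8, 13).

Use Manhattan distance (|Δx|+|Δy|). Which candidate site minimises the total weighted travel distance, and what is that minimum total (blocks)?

β, total 2082 blocks

Total weighted distance at each candidate:
  α (11, 0): total = 3524
  β (5, 9): total = 2082
  γ (8, 13): total = 2376
Minimum is at β with total 2082 blocks.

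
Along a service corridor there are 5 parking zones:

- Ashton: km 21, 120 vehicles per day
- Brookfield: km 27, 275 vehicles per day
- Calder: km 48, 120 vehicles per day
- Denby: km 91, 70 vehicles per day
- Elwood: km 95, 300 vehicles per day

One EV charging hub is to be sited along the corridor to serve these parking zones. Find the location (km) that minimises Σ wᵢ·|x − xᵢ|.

For a sum of weighted absolute distances on a line, the optimum is the weighted median (not the mean). Total weight W = 885; half-weight = 442.5.
Sort by position and accumulate weight:
  km 21 (Ashton, w=120) → cum 120
  km 27 (Brookfield, w=275) → cum 395
  km 48 (Calder, w=120) → cum 515  ≥ 442.5 → median here
  km 91 (Denby, w=70) → cum 585
  km 95 (Elwood, w=300) → cum 885
Optimal location: km 48.

x = 48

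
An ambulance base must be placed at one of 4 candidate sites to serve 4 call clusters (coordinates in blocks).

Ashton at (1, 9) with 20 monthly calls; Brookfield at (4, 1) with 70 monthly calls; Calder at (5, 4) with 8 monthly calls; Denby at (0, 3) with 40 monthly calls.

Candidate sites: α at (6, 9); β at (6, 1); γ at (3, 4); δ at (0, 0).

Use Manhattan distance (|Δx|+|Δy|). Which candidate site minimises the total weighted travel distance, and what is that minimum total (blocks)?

γ, total 596 blocks

Total weighted distance at each candidate:
  α (6, 9): total = 1328
  β (6, 1): total = 752
  γ (3, 4): total = 596
  δ (0, 0): total = 742
Minimum is at γ with total 596 blocks.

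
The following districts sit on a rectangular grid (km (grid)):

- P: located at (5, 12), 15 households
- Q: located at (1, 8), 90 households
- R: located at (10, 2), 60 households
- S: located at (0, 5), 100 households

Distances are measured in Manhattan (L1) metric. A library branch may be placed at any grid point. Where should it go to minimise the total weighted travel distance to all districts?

Manhattan distance separates: Σwᵢ(|x−xᵢ|+|y−yᵢ|) = Σwᵢ|x−xᵢ| + Σwᵢ|y−yᵢ|, so x and y are optimised independently as 1-D weighted medians.
Total weight W = 265; half = 132.5.
x-coordinate, sorted with cumulative weight:
  x=0 (S, w=100) cum 100
  x=1 (Q, w=90) cum 190  ← median
  x=5 (P, w=15) cum 205
  x=10 (R, w=60) cum 265
⇒ x* = 1
y-coordinate, sorted with cumulative weight:
  y=2 (R, w=60) cum 60
  y=5 (S, w=100) cum 160  ← median
  y=8 (Q, w=90) cum 250
  y=12 (P, w=15) cum 265
⇒ y* = 5

(1, 5)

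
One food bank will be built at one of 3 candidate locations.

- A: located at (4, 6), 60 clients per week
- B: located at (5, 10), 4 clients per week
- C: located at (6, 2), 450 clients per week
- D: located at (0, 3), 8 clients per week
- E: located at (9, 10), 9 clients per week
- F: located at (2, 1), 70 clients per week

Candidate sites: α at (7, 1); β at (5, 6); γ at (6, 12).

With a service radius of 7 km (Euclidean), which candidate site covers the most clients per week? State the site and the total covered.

β, covering 601

Coverage radius r = 7 km; a point is covered iff (Δx)²+(Δy)² ≤ 7² = 49.
  α (7, 1): covers {A, C, F} → 580
  β (5, 6): covers {A, B, C, D, E, F} → 601
  γ (6, 12): covers {A, B, E} → 73
Maximum coverage at β: 601 clients per week.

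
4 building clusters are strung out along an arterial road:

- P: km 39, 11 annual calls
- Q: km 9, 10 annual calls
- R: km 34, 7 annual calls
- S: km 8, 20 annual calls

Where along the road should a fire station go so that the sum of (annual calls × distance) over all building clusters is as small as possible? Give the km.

x = 9

For a sum of weighted absolute distances on a line, the optimum is the weighted median (not the mean). Total weight W = 48; half-weight = 24.
Sort by position and accumulate weight:
  km 8 (S, w=20) → cum 20
  km 9 (Q, w=10) → cum 30  ≥ 24 → median here
  km 34 (R, w=7) → cum 37
  km 39 (P, w=11) → cum 48
Optimal location: km 9.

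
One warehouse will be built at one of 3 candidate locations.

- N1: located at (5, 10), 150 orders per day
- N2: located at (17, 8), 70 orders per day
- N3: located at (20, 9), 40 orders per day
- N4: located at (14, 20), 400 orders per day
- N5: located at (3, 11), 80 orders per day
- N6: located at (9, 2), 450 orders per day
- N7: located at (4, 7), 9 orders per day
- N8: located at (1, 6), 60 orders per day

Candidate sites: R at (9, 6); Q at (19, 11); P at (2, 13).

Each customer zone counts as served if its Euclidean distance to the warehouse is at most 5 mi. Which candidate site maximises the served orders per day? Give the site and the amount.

R, covering 450

Coverage radius r = 5 mi; a point is covered iff (Δx)²+(Δy)² ≤ 5² = 25.
  R (9, 6): covers {N6} → 450
  Q (19, 11): covers {N2, N3} → 110
  P (2, 13): covers {N1, N5} → 230
Maximum coverage at R: 450 orders per day.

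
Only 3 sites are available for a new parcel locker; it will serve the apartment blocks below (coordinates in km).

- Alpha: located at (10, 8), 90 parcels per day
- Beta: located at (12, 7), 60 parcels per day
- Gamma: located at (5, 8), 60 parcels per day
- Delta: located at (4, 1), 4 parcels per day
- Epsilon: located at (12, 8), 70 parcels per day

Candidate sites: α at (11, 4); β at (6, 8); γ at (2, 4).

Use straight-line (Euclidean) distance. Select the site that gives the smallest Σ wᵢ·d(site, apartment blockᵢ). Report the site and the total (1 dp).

Total weighted distance at each candidate:
  α (11, 4): total = 1312.6
  β (6, 8): total = 1234.1
  γ (2, 4): total = 2499.7
Minimum is at β with total 1234.1 km.

β, total 1234.1 km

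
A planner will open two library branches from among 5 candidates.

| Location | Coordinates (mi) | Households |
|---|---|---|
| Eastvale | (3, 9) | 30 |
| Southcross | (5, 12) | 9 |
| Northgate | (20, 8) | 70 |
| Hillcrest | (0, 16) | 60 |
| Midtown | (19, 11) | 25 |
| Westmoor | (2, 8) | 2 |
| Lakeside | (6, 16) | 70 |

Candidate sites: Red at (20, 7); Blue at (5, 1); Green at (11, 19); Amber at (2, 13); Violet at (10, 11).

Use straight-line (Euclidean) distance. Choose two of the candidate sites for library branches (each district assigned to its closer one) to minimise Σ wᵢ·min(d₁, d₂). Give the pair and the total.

Evaluate every pair (each demand assigned to the nearer of the two):
  {Red, Amber}: total = 901.6
  {Red, Violet}: total = 1573.5
  {Amber, Violet}: total = 1684.3
  {Red, Green}: total = 1760.9
  {Green, Amber}: total = 2006.2
  {Blue, Amber}: total = 2315.1
  {Green, Violet}: total = 2316.2
  {Blue, Violet}: total = 2354.4
  {Red, Blue}: total = 2535.7
  {Blue, Green}: total = 2715.6
Best pair: {Red, Amber} with total 901.6.

{Red, Amber}, total 901.6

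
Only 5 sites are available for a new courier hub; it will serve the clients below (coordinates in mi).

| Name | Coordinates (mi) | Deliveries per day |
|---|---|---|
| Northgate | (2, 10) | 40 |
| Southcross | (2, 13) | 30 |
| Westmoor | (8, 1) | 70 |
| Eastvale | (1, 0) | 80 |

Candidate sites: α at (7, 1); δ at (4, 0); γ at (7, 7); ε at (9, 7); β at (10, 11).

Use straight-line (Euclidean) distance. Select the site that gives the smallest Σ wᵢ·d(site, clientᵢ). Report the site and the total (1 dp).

δ, total 1331.1 mi

Total weighted distance at each candidate:
  α (7, 1): total = 1358.4
  δ (4, 0): total = 1331.1
  γ (7, 7): total = 1630.9
  ε (9, 7): total = 1857.4
  β (10, 11): total = 2420.8
Minimum is at δ with total 1331.1 mi.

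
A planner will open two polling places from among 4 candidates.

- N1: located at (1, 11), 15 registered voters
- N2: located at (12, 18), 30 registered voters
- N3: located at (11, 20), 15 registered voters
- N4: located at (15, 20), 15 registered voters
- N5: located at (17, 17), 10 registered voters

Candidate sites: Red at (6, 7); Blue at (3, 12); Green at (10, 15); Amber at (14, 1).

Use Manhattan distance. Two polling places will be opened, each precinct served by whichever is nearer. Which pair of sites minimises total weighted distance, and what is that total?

Evaluate every pair (each demand assigned to the nearer of the two):
  {Blue, Green}: total = 525
  {Red, Green}: total = 615
  {Green, Amber}: total = 675
  {Red, Blue}: total = 1225
  {Blue, Amber}: total = 1225
  {Red, Amber}: total = 1405
Best pair: {Blue, Green} with total 525.

{Blue, Green}, total 525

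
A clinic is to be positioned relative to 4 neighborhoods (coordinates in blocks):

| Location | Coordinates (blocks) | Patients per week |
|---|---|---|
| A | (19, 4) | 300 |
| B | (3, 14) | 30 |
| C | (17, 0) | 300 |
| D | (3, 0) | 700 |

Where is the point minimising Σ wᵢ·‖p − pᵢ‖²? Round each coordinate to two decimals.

(9.77, 1.22)

The minimiser of Σwᵢ‖p−pᵢ‖² is the weighted centroid p* = (Σwᵢpᵢ)/(Σwᵢ).
Σwᵢ = 1330.
Σwᵢxᵢ = 300·19 + 30·3 + 300·17 + 700·3 = 12990.
Σwᵢyᵢ = 300·4 + 30·14 + 300·0 + 700·0 = 1620.
x* = 12990/1330 = 9.77, y* = 1620/1330 = 1.22.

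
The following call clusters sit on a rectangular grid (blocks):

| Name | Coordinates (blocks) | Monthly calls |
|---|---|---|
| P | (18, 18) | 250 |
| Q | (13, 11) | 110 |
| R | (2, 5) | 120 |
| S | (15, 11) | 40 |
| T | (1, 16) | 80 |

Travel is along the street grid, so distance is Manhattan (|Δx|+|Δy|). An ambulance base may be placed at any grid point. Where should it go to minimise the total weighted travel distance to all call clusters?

Manhattan distance separates: Σwᵢ(|x−xᵢ|+|y−yᵢ|) = Σwᵢ|x−xᵢ| + Σwᵢ|y−yᵢ|, so x and y are optimised independently as 1-D weighted medians.
Total weight W = 600; half = 300.
x-coordinate, sorted with cumulative weight:
  x=1 (T, w=80) cum 80
  x=2 (R, w=120) cum 200
  x=13 (Q, w=110) cum 310  ← median
  x=15 (S, w=40) cum 350
  x=18 (P, w=250) cum 600
⇒ x* = 13
y-coordinate, sorted with cumulative weight:
  y=5 (R, w=120) cum 120
  y=11 (Q, w=110) cum 230
  y=11 (S, w=40) cum 270
  y=16 (T, w=80) cum 350  ← median
  y=18 (P, w=250) cum 600
⇒ y* = 16

(13, 16)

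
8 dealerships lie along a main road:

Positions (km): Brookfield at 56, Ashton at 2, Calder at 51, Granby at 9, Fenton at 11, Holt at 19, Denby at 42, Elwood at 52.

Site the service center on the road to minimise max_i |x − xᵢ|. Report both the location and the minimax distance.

location 29, max distance 27

The 1-center on a line is the midpoint of the two extreme points: leftmost at 2, rightmost at 56.
Optimal location = (2 + 56)/2 = 29; maximum distance = (56 − 2)/2 = 27.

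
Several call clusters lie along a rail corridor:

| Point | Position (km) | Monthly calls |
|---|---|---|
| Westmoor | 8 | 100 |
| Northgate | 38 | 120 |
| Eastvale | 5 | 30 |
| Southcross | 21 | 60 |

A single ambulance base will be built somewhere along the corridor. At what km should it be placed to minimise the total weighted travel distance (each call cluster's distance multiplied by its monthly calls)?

For a sum of weighted absolute distances on a line, the optimum is the weighted median (not the mean). Total weight W = 310; half-weight = 155.
Sort by position and accumulate weight:
  km 5 (Eastvale, w=30) → cum 30
  km 8 (Westmoor, w=100) → cum 130
  km 21 (Southcross, w=60) → cum 190  ≥ 155 → median here
  km 38 (Northgate, w=120) → cum 310
Optimal location: km 21.

x = 21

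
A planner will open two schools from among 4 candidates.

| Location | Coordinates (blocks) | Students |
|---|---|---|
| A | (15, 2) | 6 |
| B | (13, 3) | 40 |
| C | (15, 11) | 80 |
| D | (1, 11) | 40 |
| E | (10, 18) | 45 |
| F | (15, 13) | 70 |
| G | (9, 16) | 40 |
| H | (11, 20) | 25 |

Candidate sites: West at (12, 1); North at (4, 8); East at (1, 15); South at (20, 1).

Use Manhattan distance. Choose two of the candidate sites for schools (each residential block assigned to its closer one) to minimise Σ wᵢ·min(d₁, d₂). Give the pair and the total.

Evaluate every pair (each demand assigned to the nearer of the two):
  {West, East}: total = 3669
  {East, South}: total = 4151
  {West, North}: total = 4189
  {North, East}: total = 4337
  {North, South}: total = 4591
  {West, South}: total = 5149
Best pair: {West, East} with total 3669.

{West, East}, total 3669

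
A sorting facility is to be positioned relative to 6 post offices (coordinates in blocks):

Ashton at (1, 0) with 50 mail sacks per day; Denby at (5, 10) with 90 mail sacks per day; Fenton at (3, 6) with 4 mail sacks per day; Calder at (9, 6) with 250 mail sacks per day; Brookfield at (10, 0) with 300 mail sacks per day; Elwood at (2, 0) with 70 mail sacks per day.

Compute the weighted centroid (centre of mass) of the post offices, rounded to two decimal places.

The minimiser of Σwᵢ‖p−pᵢ‖² is the weighted centroid p* = (Σwᵢpᵢ)/(Σwᵢ).
Σwᵢ = 764.
Σwᵢxᵢ = 50·1 + 90·5 + 4·3 + 250·9 + 300·10 + 70·2 = 5902.
Σwᵢyᵢ = 50·0 + 90·10 + 4·6 + 250·6 + 300·0 + 70·0 = 2424.
x* = 5902/764 = 7.73, y* = 2424/764 = 3.17.

(7.73, 3.17)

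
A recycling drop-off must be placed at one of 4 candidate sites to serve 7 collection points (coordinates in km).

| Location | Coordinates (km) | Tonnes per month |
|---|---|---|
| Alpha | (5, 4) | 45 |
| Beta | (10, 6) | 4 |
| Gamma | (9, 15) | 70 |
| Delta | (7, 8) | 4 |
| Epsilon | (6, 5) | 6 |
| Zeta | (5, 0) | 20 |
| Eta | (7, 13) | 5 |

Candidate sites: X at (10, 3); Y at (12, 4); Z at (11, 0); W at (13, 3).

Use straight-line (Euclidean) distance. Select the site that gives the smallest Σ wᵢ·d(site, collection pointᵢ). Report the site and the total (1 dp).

X, total 1303.3 km

Total weighted distance at each candidate:
  X (10, 3): total = 1303.3
  Y (12, 4): total = 1399.3
  Z (11, 0): total = 1674.3
  W (13, 3): total = 1569.3
Minimum is at X with total 1303.3 km.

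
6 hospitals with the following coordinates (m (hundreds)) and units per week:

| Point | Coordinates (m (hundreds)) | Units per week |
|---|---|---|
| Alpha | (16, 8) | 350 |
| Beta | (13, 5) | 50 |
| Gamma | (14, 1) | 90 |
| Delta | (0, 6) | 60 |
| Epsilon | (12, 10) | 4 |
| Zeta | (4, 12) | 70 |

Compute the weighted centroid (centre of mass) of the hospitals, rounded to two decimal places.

(12.56, 7.02)

The minimiser of Σwᵢ‖p−pᵢ‖² is the weighted centroid p* = (Σwᵢpᵢ)/(Σwᵢ).
Σwᵢ = 624.
Σwᵢxᵢ = 350·16 + 50·13 + 90·14 + 60·0 + 4·12 + 70·4 = 7838.
Σwᵢyᵢ = 350·8 + 50·5 + 90·1 + 60·6 + 4·10 + 70·12 = 4380.
x* = 7838/624 = 12.56, y* = 4380/624 = 7.02.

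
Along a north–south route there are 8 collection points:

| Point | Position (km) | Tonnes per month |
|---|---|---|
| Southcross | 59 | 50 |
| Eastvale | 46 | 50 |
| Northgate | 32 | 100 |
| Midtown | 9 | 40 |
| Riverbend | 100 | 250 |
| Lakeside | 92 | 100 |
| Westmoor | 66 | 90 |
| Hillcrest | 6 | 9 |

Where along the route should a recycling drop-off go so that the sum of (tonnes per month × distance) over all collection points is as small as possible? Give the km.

x = 92

For a sum of weighted absolute distances on a line, the optimum is the weighted median (not the mean). Total weight W = 689; half-weight = 344.5.
Sort by position and accumulate weight:
  km 6 (Hillcrest, w=9) → cum 9
  km 9 (Midtown, w=40) → cum 49
  km 32 (Northgate, w=100) → cum 149
  km 46 (Eastvale, w=50) → cum 199
  km 59 (Southcross, w=50) → cum 249
  km 66 (Westmoor, w=90) → cum 339
  km 92 (Lakeside, w=100) → cum 439  ≥ 344.5 → median here
  km 100 (Riverbend, w=250) → cum 689
Optimal location: km 92.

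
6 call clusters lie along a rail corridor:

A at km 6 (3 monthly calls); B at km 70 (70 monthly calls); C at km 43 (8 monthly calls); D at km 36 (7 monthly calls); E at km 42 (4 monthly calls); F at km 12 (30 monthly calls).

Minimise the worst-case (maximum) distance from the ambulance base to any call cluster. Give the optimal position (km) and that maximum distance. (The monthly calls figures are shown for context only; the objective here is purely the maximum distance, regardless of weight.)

The 1-center on a line is the midpoint of the two extreme points: leftmost at 6, rightmost at 70.
Optimal location = (6 + 70)/2 = 38; maximum distance = (70 − 6)/2 = 32.

location 38, max distance 32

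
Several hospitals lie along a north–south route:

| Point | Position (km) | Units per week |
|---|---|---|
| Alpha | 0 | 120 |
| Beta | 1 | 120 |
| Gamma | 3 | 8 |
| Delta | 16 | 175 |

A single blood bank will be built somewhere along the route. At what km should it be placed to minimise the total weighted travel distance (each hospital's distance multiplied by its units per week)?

For a sum of weighted absolute distances on a line, the optimum is the weighted median (not the mean). Total weight W = 423; half-weight = 211.5.
Sort by position and accumulate weight:
  km 0 (Alpha, w=120) → cum 120
  km 1 (Beta, w=120) → cum 240  ≥ 211.5 → median here
  km 3 (Gamma, w=8) → cum 248
  km 16 (Delta, w=175) → cum 423
Optimal location: km 1.

x = 1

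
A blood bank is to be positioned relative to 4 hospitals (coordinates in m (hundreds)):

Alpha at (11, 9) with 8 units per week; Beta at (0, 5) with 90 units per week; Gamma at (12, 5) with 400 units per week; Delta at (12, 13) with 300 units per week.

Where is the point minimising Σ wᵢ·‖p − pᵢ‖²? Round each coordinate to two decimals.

The minimiser of Σwᵢ‖p−pᵢ‖² is the weighted centroid p* = (Σwᵢpᵢ)/(Σwᵢ).
Σwᵢ = 798.
Σwᵢxᵢ = 8·11 + 90·0 + 400·12 + 300·12 = 8488.
Σwᵢyᵢ = 8·9 + 90·5 + 400·5 + 300·13 = 6422.
x* = 8488/798 = 10.64, y* = 6422/798 = 8.05.

(10.64, 8.05)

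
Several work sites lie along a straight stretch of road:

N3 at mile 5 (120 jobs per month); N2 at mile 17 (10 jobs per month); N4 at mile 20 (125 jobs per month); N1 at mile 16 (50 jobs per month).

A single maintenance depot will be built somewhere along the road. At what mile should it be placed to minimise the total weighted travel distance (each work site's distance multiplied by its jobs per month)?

For a sum of weighted absolute distances on a line, the optimum is the weighted median (not the mean). Total weight W = 305; half-weight = 152.5.
Sort by position and accumulate weight:
  mile 5 (N3, w=120) → cum 120
  mile 16 (N1, w=50) → cum 170  ≥ 152.5 → median here
  mile 17 (N2, w=10) → cum 180
  mile 20 (N4, w=125) → cum 305
Optimal location: mile 16.

x = 16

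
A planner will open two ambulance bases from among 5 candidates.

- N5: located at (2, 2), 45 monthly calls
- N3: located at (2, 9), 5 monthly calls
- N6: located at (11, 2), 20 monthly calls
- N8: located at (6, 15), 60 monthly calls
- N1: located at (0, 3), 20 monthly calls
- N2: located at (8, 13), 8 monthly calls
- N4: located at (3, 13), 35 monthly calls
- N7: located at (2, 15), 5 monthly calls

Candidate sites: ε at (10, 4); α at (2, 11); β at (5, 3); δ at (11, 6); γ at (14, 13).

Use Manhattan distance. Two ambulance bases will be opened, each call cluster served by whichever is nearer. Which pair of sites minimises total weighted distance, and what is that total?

Evaluate every pair (each demand assigned to the nearer of the two):
  {α, β}: total = 1099
  {ε, α}: total = 1344
  {α, δ}: total = 1364
  {α, γ}: total = 1548
  {β, γ}: total = 1568
  {ε, β}: total = 1748
  {β, δ}: total = 1760
  {ε, γ}: total = 1898
  {δ, γ}: total = 2108
  {ε, δ}: total = 2325
Best pair: {α, β} with total 1099.

{α, β}, total 1099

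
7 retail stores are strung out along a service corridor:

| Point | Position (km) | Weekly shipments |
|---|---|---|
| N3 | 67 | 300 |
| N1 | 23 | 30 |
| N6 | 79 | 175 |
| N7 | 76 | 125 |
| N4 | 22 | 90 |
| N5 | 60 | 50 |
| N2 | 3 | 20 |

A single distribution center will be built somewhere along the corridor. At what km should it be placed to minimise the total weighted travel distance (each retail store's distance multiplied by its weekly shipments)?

x = 67

For a sum of weighted absolute distances on a line, the optimum is the weighted median (not the mean). Total weight W = 790; half-weight = 395.
Sort by position and accumulate weight:
  km 3 (N2, w=20) → cum 20
  km 22 (N4, w=90) → cum 110
  km 23 (N1, w=30) → cum 140
  km 60 (N5, w=50) → cum 190
  km 67 (N3, w=300) → cum 490  ≥ 395 → median here
  km 76 (N7, w=125) → cum 615
  km 79 (N6, w=175) → cum 790
Optimal location: km 67.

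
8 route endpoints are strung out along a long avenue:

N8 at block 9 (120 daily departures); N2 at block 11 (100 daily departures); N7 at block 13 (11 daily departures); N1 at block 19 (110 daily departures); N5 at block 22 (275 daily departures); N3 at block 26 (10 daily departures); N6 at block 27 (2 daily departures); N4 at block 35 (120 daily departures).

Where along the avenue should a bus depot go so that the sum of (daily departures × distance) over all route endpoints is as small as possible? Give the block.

x = 22

For a sum of weighted absolute distances on a line, the optimum is the weighted median (not the mean). Total weight W = 748; half-weight = 374.
Sort by position and accumulate weight:
  block 9 (N8, w=120) → cum 120
  block 11 (N2, w=100) → cum 220
  block 13 (N7, w=11) → cum 231
  block 19 (N1, w=110) → cum 341
  block 22 (N5, w=275) → cum 616  ≥ 374 → median here
  block 26 (N3, w=10) → cum 626
  block 27 (N6, w=2) → cum 628
  block 35 (N4, w=120) → cum 748
Optimal location: block 22.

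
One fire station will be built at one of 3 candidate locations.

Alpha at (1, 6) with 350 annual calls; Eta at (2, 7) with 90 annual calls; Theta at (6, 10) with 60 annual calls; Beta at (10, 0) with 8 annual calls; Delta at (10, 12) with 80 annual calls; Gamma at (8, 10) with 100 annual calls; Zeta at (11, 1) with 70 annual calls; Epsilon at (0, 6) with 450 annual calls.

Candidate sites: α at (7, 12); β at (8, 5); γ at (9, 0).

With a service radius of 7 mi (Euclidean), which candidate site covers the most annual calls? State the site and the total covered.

β, covering 328

Coverage radius r = 7 mi; a point is covered iff (Δx)²+(Δy)² ≤ 7² = 49.
  α (7, 12): covers {Theta, Delta, Gamma} → 240
  β (8, 5): covers {Eta, Theta, Beta, Gamma, Zeta} → 328
  γ (9, 0): covers {Beta, Zeta} → 78
Maximum coverage at β: 328 annual calls.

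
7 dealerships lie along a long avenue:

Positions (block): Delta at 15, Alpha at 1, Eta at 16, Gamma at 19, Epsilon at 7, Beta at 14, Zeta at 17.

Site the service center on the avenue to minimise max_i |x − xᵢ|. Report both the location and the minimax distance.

location 10, max distance 9

The 1-center on a line is the midpoint of the two extreme points: leftmost at 1, rightmost at 19.
Optimal location = (1 + 19)/2 = 10; maximum distance = (19 − 1)/2 = 9.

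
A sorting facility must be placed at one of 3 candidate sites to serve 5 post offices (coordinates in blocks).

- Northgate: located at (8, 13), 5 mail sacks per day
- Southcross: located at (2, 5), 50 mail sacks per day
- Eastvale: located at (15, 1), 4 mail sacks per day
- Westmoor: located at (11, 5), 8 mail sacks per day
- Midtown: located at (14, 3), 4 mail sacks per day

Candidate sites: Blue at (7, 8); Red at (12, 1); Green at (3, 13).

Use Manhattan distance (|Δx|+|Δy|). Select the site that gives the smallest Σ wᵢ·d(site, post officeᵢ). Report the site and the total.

Total weighted distance at each candidate:
  Blue (7, 8): total = 594
  Red (12, 1): total = 848
  Green (3, 13): total = 783
Minimum is at Blue with total 594 blocks.

Blue, total 594 blocks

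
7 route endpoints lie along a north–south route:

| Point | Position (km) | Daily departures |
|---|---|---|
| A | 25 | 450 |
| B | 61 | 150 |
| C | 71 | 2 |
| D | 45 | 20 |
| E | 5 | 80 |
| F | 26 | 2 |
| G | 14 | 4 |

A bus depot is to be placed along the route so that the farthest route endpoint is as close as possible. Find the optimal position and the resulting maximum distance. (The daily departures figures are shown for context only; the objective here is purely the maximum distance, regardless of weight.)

location 38, max distance 33

The 1-center on a line is the midpoint of the two extreme points: leftmost at 5, rightmost at 71.
Optimal location = (5 + 71)/2 = 38; maximum distance = (71 − 5)/2 = 33.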